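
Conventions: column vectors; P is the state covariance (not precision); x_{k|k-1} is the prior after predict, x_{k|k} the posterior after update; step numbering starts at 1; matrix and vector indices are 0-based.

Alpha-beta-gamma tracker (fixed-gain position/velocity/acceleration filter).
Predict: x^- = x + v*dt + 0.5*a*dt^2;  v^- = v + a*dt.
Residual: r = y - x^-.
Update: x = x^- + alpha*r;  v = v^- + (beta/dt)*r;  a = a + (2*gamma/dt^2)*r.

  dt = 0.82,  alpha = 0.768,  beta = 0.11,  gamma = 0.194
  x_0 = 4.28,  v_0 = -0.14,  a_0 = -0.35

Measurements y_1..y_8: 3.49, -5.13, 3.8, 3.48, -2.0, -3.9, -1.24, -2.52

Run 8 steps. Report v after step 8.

step 1: x_pred=4.0475  r=-0.5575  x^+=3.6193  v^+=-0.5018  a^+=-0.6717
step 2: x_pred=2.9820  r=-8.1120  x^+=-3.2480  v^+=-2.1408  a^+=-5.3527
step 3: x_pred=-6.8030  r=10.6030  x^+=1.3401  v^+=-5.1076  a^+=0.7657
step 4: x_pred=-2.5907  r=6.0707  x^+=2.0716  v^+=-3.6654  a^+=4.2687
step 5: x_pred=0.5011  r=-2.5011  x^+=-1.4197  v^+=-0.5006  a^+=2.8255
step 6: x_pred=-0.8803  r=-3.0197  x^+=-3.1994  v^+=1.4112  a^+=1.0830
step 7: x_pred=-1.6781  r=0.4381  x^+=-1.3416  v^+=2.3581  a^+=1.3358
step 8: x_pred=1.0411  r=-3.5611  x^+=-1.6938  v^+=2.9757  a^+=-0.7191

v_post = 2.9757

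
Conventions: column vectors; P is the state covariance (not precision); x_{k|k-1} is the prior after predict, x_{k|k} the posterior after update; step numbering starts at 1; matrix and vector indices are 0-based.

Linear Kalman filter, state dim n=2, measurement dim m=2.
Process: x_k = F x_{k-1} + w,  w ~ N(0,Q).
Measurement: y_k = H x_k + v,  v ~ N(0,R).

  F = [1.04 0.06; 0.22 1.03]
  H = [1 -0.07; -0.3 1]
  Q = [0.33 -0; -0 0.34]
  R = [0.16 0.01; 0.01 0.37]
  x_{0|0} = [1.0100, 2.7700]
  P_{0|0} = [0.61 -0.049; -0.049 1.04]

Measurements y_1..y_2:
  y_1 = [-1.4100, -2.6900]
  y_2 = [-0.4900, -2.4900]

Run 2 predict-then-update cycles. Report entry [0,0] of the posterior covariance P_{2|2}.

P_post[0,0] = 0.1256

step 1: x^-=[1.2166, 3.0753]  P^-=[0.9874 0.1507; 0.1507 1.4507]  S=[1.1334 -0.2339; -0.2339 1.8191]  K=[0.8684 0.0317; 0.2083 0.7994]  nu=[-2.4113, -5.4003]  x^+=[-1.0484, -1.7440]  P^+=[0.1437 0.0635; 0.0635 0.3169]
step 2: x^-=[-1.1950, -2.0270]  P^-=[0.4945 0.1213; 0.1213 0.7120]  S=[0.6410 -0.0643; -0.0643 1.0537]  K=[0.7603 0.0208; 0.1769 0.6519]  nu=[0.5631, -0.8215]  x^+=[-0.7839, -2.4629]  P^+=[0.1256 0.0530; 0.0530 0.2589]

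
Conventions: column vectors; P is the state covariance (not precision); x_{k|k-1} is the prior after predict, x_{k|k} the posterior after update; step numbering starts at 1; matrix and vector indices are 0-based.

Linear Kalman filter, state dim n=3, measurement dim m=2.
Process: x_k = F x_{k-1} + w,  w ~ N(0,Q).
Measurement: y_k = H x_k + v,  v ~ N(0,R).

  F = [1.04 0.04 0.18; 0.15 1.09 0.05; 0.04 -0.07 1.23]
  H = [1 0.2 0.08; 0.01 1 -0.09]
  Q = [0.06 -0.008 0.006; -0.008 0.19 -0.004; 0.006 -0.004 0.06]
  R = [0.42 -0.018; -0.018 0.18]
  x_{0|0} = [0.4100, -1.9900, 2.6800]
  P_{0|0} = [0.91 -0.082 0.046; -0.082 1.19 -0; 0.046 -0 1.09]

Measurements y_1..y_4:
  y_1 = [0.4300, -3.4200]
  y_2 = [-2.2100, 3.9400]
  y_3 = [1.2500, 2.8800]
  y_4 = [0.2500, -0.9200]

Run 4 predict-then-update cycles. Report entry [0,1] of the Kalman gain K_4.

K[0,1] = -0.0168

step 1: x^-=[0.8292, -1.9736, 3.4521]  P^-=[1.0919 0.1058 0.3469; 0.1058 1.6009 -0.0164; 0.3469 -0.0164 1.7213]  S=[1.6842 0.3748; 0.3748 1.7994]  K=[0.6992 -0.0981; 0.0565 0.8793; 0.3214 -0.1602]  nu=[-0.2806, -1.1440]  x^+=[0.7452, -2.9954, 3.5452]  P^+=[0.3027 -0.0338 -0.0061; -0.0338 0.1670 0.1040; -0.0061 0.1040 1.5397]
step 2: x^-=[1.2933, -2.9760, 4.6001]  P^-=[0.4339 0.0419 0.3574; 0.0419 0.3992 0.2166; 0.3574 0.2166 2.3724]  S=[0.9660 0.0727; 0.0727 0.5597]  K=[0.4904 -0.0385; 0.0938 0.6670; 0.6164 -0.0682]  nu=[-3.2761, 7.3170]  x^+=[-0.5946, 1.5972, 2.0817]  P^+=[0.2035 -0.0117 0.0681; -0.0117 0.1326 0.1568; 0.0681 0.1568 2.0089]
step 3: x^-=[-0.1798, 1.7559, 2.4249]  P^-=[0.3722 0.0708 0.5530; 0.0708 0.3714 0.3326; 0.5530 0.3326 3.0800]  S=[0.9542 0.0800; 0.0800 0.5170]  K=[0.4531 -0.0223; 0.1260 0.6424; 0.9094 -0.0230]  nu=[0.8846, 1.3441]  x^+=[0.1911, 2.7309, 3.1984]  P^+=[0.1776 0.0006 0.1620; 0.0006 0.1300 0.1843; 0.1620 0.1843 2.2940]
step 4: x^-=[0.8837, 3.1653, 3.7505]  P^-=[0.3900 0.0961 0.7360; 0.0961 0.3769 0.4049; 0.7360 0.4049 3.5156]  S=[1.0167 0.0917; 0.0917 0.5131]  K=[0.4619 -0.0168; 0.1428 0.6398; 1.0807 -0.0062]  nu=[-1.5668, -3.7565]  x^+=[0.2230, 0.5380, 2.0806]  P^+=[0.1744 0.0076 0.2303; 0.0076 0.1293 0.1868; 0.2303 0.1868 2.3294]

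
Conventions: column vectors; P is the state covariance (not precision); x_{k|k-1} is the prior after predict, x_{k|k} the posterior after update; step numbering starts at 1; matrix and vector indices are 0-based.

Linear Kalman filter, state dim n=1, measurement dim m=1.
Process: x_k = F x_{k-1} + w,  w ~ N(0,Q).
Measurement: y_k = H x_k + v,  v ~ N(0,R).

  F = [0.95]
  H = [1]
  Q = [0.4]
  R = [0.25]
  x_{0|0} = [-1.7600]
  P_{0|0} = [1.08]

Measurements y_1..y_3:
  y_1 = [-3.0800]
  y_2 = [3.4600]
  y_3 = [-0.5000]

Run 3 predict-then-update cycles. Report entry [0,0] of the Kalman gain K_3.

step 1: x^-=[-1.6720]  P^-=[1.3747]  S=[1.6247]  K=[0.8461]  nu=[-1.4080]  x^+=[-2.8633]  P^+=[0.2115]
step 2: x^-=[-2.7202]  P^-=[0.5909]  S=[0.8409]  K=[0.7027]  nu=[6.1802]  x^+=[1.6226]  P^+=[0.1757]
step 3: x^-=[1.5415]  P^-=[0.5585]  S=[0.8085]  K=[0.6908]  nu=[-2.0415]  x^+=[0.1312]  P^+=[0.1727]

K[0,0] = 0.6908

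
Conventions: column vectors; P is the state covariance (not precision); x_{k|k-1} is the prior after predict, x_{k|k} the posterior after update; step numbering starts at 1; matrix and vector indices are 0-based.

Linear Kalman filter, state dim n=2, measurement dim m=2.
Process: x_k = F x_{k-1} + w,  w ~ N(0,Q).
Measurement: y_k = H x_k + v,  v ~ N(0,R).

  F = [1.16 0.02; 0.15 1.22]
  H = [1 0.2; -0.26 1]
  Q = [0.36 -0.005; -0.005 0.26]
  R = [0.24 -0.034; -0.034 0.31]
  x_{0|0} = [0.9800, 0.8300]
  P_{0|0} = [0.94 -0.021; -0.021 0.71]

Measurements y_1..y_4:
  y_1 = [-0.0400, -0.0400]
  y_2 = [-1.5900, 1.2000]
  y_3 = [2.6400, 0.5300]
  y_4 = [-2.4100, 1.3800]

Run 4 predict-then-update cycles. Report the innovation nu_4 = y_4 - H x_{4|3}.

step 1: x^-=[1.1534, 1.1596]  P^-=[1.6242 0.1461; 0.1461 1.3302]  S=[1.9758 -0.0517; -0.0517 1.6740]  K=[0.8332 -0.1392; 0.2290 0.7790]  nu=[-1.4253, -0.8997]  x^+=[0.0911, 0.1323]  P^+=[0.2082 -0.0174; -0.0174 0.2292]
step 2: x^-=[0.1084, 0.1751]  P^-=[0.6394 0.0122; 0.0122 0.5995]  S=[0.9082 -0.0688; -0.0688 0.9463]  K=[0.6982 -0.1120; 0.1942 0.6442]  nu=[-1.7334, 1.0531]  x^+=[-1.2198, 0.5169]  P^+=[0.1740 -0.0132; -0.0132 0.1897]
step 3: x^-=[-1.4047, 0.4476]  P^-=[0.5936 0.0112; 0.0112 0.5414]  S=[0.8597 -0.0695; -0.0695 0.8857]  K=[0.6843 -0.1080; 0.1893 0.6228]  nu=[3.9552, -0.2828]  x^+=[1.3325, 1.0200]  P^+=[0.1704 -0.0124; -0.0124 0.1834]
step 4: x^-=[1.5661, 1.4443]  P^-=[0.5888 0.0115; 0.0115 0.5323]  S=[0.8547 -0.0697; -0.0697 0.8761]  K=[0.6828 -0.1073; 0.1885 0.6191]  nu=[-4.2650, 0.3429]  x^+=[-1.3830, 0.8526]  P^+=[0.1700 -0.0123; -0.0123 0.1823]

innov = [-4.2650, 0.3429]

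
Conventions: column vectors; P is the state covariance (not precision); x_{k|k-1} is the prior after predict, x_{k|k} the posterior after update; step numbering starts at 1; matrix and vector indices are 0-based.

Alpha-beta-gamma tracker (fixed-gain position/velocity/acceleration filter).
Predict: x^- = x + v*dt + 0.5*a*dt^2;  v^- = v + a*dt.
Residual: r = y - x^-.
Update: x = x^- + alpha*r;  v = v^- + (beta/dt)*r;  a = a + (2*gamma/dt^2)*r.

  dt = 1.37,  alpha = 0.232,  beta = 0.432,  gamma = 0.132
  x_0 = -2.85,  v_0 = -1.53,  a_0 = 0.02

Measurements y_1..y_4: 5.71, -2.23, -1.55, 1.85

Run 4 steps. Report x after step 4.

step 1: x_pred=-4.9273  r=10.6373  x^+=-2.4595  v^+=1.8517  a^+=1.5162
step 2: x_pred=1.5002  r=-3.7302  x^+=0.6348  v^+=2.7526  a^+=0.9915
step 3: x_pred=5.3364  r=-6.8864  x^+=3.7388  v^+=1.9396  a^+=0.0229
step 4: x_pred=6.4175  r=-4.5675  x^+=5.3578  v^+=0.5307  a^+=-0.6195

x_post = 5.3578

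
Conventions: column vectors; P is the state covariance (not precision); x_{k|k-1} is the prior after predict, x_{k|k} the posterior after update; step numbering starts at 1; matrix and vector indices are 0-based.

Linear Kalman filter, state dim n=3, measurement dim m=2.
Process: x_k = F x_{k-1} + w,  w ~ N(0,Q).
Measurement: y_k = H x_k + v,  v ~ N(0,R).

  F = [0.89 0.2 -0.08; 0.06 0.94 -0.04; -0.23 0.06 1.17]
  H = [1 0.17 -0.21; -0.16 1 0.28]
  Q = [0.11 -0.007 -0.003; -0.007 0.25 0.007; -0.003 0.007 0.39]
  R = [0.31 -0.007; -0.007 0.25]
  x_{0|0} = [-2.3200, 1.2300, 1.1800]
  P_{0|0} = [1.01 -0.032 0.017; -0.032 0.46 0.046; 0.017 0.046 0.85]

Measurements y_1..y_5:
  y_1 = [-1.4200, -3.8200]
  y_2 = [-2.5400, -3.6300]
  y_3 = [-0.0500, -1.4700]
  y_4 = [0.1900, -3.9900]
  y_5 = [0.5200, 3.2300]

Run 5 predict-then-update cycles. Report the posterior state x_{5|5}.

x_post = [-0.6996, 1.6040, -2.9714]

step 1: x^-=[-1.9132, 0.9698, 1.9880]  P^-=[0.9186 0.1045 -0.2555; 0.1045 0.6543 0.0379; -0.2555 0.0379 1.6068]  S=[1.4585 -0.1219; -0.1219 1.0645]  K=[0.6763 -0.0297; 0.1952 0.6313; -0.3641 0.4550]  nu=[0.7458, -5.6526]  x^+=[-1.2409, -2.4530, -0.8552]  P^+=[0.2457 -0.0168 0.1569; -0.0168 0.2046 -0.1814; 0.1569 -0.1814 1.1528]
step 2: x^-=[-1.5266, -2.3461, -0.8624]  P^-=[0.2976 0.0428 -0.0342; 0.0428 0.4445 -0.2218; -0.0342 -0.2218 1.8724]  S=[0.7478 -0.0222; -0.0222 0.7140]  K=[0.4171 -0.0072; 0.2364 0.5333; -0.6097 0.4122]  nu=[-0.7957, -1.2867]  x^+=[-1.8492, -3.2203, -0.9076]  P^+=[0.1674 -0.0233 0.1620; -0.0233 0.2052 -0.2761; 0.1620 -0.2761 1.4619]
step 3: x^-=[-2.2173, -3.1018, -0.8298]  P^-=[0.2376 0.0418 -0.0634; 0.0418 0.4516 -0.3373; -0.0634 -0.3373 2.2754]  S=[0.7259 -0.0264; -0.0264 0.6895]  K=[0.3552 -0.0066; 0.2799 0.5191; -0.8093 0.4185]  nu=[2.5203, 1.5094]  x^+=[-1.3320, -1.6130, -2.2379]  P^+=[0.1459 -0.0231 0.1513; -0.0231 0.2167 -0.3307; 0.1513 -0.3307 1.6613]
step 4: x^-=[-1.3290, -1.5066, -2.4087]  P^-=[0.2256 0.0486 -0.1014; 0.0486 0.4662 -0.4065; -0.1014 -0.4065 2.5454]  S=[0.7495 -0.0320; -0.0320 0.6874]  K=[0.3402 -0.0073; 0.3065 0.5156; -0.9225 0.4261]  nu=[1.2693, -2.0216]  x^+=[-0.8825, -2.1598, -4.4411]  P^+=[0.1387 -0.0214 0.1408; -0.0214 0.2232 -0.3566; 0.1408 -0.3566 1.7576]
step 5: x^-=[-0.8621, -1.9055, -5.1227]  P^-=[0.2238 0.0538 -0.1260; 0.0538 0.4742 -0.4402; -0.1260 -0.4402 2.6789]  S=[0.7683 -0.0354; -0.0354 0.6875]  K=[0.3373 -0.0078; 0.3190 0.5144; -0.9738 0.4299]  nu=[0.6303, 6.4319]  x^+=[-0.6996, 1.6040, -2.9714]  P^+=[0.1362 -0.0201 0.1341; -0.0201 0.2258 -0.3665; 0.1341 -0.3665 1.7936]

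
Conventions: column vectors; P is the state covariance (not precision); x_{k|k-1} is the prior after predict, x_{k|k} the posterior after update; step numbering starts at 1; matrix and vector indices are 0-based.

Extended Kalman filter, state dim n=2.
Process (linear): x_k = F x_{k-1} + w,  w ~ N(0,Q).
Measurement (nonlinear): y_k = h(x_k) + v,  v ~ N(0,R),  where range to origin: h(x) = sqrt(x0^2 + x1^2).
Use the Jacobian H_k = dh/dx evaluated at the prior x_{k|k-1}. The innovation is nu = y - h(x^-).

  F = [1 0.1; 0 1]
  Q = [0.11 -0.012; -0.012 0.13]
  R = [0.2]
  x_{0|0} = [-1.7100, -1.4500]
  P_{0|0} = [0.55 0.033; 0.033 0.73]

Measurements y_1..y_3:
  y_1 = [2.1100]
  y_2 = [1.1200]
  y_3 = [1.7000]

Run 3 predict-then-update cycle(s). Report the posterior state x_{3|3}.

step 1: x^-=[-1.8550, -1.4500]  P^-=[0.6739 0.0940; 0.0940 0.8600]  H_jac=[-0.7879 -0.6159]  S=[1.0357]  K=[-0.5685; -0.5829]  nu=[-0.2445]  x^+=[-1.7160, -1.3075]  P^+=[0.3391 -0.2492; -0.2492 0.5081]
step 2: x^-=[-1.8468, -1.3075]  P^-=[0.4044 -0.2104; -0.2104 0.6381]  H_jac=[-0.8162 -0.5778]  S=[0.4840]  K=[-0.4307; -0.4071]  nu=[-1.1428]  x^+=[-1.3546, -0.8423]  P^+=[0.3146 -0.2953; -0.2953 0.5579]
step 3: x^-=[-1.4388, -0.8423]  P^-=[0.3711 -0.2515; -0.2515 0.6879]  H_jac=[-0.8630 -0.5052]  S=[0.4327]  K=[-0.4465; -0.3017]  nu=[0.0328]  x^+=[-1.4534, -0.8522]  P^+=[0.2848 -0.3098; -0.3098 0.6485]

x_post = [-1.4534, -0.8522]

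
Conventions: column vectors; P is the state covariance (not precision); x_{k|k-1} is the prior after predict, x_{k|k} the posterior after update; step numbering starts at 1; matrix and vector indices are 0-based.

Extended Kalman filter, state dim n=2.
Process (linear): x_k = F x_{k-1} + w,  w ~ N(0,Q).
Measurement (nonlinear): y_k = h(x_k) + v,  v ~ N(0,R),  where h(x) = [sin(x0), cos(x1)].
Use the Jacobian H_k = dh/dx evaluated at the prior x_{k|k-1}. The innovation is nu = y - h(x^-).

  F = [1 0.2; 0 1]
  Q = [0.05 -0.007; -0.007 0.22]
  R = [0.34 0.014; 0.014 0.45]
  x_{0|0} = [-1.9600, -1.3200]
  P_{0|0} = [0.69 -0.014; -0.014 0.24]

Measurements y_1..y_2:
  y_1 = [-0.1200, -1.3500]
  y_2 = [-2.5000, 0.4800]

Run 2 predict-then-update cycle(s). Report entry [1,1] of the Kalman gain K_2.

step 1: x^-=[-2.2240, -1.3200]  P^-=[0.7440 0.0270; 0.0270 0.4600]  H_jac=[-0.6077 0.0000; 0.0000 0.9687]  S=[0.6148 -0.0019; -0.0019 0.8817]  K=[-0.7354 0.0281; -0.0251 0.5054]  nu=[0.6741, -1.5982]  x^+=[-2.7646, -2.1446]  P^+=[0.4108 0.0024; 0.0024 0.2344]
step 2: x^-=[-3.1936, -2.1446]  P^-=[0.4711 0.0423; 0.0423 0.4544]  H_jac=[-0.9987 0.0000; 0.0000 0.8398]  S=[0.8098 -0.0215; -0.0215 0.7705]  K=[-0.5802 0.0299; -0.0391 0.4942]  nu=[-2.5519, 1.0228]  x^+=[-1.6824, -1.5395]  P^+=[0.1971 0.0064; 0.0064 0.2641]

K[1,1] = 0.4942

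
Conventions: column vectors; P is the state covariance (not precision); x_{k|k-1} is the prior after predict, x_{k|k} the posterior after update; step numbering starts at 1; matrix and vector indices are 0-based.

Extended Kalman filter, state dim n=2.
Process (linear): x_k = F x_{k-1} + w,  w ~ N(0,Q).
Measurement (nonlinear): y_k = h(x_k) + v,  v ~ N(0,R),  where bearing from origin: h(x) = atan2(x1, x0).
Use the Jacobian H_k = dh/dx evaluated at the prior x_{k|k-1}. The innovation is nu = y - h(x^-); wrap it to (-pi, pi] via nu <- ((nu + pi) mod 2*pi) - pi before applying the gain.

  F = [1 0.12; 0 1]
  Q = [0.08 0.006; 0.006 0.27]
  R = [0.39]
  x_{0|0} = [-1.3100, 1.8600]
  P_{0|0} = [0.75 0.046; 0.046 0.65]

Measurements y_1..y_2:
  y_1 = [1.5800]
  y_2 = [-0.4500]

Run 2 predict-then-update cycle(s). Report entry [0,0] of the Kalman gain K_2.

K[0,0] = -0.5876

step 1: x^-=[-1.0868, 1.8600]  P^-=[0.8504 0.1300; 0.1300 0.9200]  H_jac=[-0.4008 -0.2342]  S=[0.6015]  K=[-0.6173; -0.4448]  nu=[-0.5196]  x^+=[-0.7661, 2.0911]  P^+=[0.6212 -0.0352; -0.0352 0.8010]
step 2: x^-=[-0.5151, 2.0911]  P^-=[0.7043 0.0670; 0.0670 1.0710]  H_jac=[-0.4509 -0.1111]  S=[0.5531]  K=[-0.5876; -0.2696]  nu=[-2.2623]  x^+=[0.8142, 2.7011]  P^+=[0.5134 -0.0207; -0.0207 1.0308]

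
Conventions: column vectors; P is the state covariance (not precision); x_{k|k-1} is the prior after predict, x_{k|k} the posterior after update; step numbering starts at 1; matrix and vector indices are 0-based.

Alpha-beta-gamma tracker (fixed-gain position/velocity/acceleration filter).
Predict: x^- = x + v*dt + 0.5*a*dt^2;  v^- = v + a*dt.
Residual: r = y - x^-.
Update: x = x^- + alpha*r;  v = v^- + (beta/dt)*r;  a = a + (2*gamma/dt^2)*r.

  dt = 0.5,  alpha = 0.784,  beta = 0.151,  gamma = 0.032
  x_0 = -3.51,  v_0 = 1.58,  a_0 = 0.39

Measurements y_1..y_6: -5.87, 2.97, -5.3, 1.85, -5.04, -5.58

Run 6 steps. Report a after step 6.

step 1: x_pred=-2.6712  r=-3.1988  x^+=-5.1791  v^+=0.8090  a^+=-0.4289
step 2: x_pred=-4.8282  r=7.7982  x^+=1.2856  v^+=2.9496  a^+=1.5675
step 3: x_pred=2.9563  r=-8.2563  x^+=-3.5166  v^+=1.2399  a^+=-0.5462
step 4: x_pred=-2.9649  r=4.8149  x^+=0.8100  v^+=2.4209  a^+=0.6865
step 5: x_pred=2.1063  r=-7.1463  x^+=-3.4964  v^+=0.6060  a^+=-1.1430
step 6: x_pred=-3.3363  r=-2.2437  x^+=-5.0954  v^+=-0.6431  a^+=-1.7174

a_post = -1.7174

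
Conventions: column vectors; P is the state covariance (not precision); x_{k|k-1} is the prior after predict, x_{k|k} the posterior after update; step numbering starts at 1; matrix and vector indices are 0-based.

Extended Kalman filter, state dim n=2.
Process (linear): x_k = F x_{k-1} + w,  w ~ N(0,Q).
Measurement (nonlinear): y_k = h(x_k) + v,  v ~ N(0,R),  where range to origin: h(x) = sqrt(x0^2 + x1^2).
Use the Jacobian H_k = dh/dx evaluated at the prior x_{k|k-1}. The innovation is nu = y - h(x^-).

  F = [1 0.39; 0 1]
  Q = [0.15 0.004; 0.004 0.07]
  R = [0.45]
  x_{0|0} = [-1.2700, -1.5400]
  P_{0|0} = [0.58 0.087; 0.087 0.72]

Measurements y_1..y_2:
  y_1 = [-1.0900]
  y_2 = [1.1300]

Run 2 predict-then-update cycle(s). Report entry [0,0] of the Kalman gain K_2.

step 1: x^-=[-1.8706, -1.5400]  P^-=[0.9074 0.3718; 0.3718 0.7900]  H_jac=[-0.7720 -0.6356]  S=[1.6748]  K=[-0.5594; -0.4712]  nu=[-3.5130]  x^+=[0.0944, 0.1152]  P^+=[0.3834 -0.0696; -0.0696 0.4182]
step 2: x^-=[0.1393, 0.1152]  P^-=[0.5427 0.0975; 0.0975 0.4882]  H_jac=[0.7706 0.6373]  S=[1.0663]  K=[0.4504; 0.3622]  nu=[0.9492]  x^+=[0.5669, 0.4591]  P^+=[0.3263 -0.0765; -0.0765 0.3483]

K[0,0] = 0.4504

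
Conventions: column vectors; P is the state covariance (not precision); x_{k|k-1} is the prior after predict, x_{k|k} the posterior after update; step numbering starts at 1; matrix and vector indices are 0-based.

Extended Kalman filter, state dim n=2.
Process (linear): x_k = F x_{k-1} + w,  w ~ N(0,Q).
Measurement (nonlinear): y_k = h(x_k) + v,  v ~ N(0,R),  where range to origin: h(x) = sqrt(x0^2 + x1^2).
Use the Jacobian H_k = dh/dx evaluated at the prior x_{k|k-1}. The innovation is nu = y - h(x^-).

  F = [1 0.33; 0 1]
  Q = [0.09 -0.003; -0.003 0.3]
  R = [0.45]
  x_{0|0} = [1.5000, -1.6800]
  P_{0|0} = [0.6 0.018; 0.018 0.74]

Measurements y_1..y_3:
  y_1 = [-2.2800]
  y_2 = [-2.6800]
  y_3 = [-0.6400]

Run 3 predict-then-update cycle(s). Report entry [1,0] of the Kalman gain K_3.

step 1: x^-=[0.9456, -1.6800]  P^-=[0.7825 0.2592; 0.2592 1.0400]  H_jac=[0.4905 -0.8714]  S=[1.2065]  K=[0.1309; -0.6458]  nu=[-4.2078]  x^+=[0.3948, 1.0375]  P^+=[0.7618 0.3612; 0.3612 0.5368]
step 2: x^-=[0.7372, 1.0375]  P^-=[1.1486 0.5353; 0.5353 0.8368]  H_jac=[0.5792 0.8152]  S=[1.8969]  K=[0.5808; 0.5231]  nu=[-3.9528]  x^+=[-1.5585, -1.0300]  P^+=[0.5088 -0.0409; -0.0409 0.3178]
step 3: x^-=[-1.8984, -1.0300]  P^-=[0.6064 0.0610; 0.0610 0.6178]  H_jac=[-0.8790 -0.4769]  S=[1.1101]  K=[-0.5063; -0.3137]  nu=[-2.7998]  x^+=[-0.4808, -0.1518]  P^+=[0.3218 -0.1153; -0.1153 0.5086]

K[1,0] = -0.3137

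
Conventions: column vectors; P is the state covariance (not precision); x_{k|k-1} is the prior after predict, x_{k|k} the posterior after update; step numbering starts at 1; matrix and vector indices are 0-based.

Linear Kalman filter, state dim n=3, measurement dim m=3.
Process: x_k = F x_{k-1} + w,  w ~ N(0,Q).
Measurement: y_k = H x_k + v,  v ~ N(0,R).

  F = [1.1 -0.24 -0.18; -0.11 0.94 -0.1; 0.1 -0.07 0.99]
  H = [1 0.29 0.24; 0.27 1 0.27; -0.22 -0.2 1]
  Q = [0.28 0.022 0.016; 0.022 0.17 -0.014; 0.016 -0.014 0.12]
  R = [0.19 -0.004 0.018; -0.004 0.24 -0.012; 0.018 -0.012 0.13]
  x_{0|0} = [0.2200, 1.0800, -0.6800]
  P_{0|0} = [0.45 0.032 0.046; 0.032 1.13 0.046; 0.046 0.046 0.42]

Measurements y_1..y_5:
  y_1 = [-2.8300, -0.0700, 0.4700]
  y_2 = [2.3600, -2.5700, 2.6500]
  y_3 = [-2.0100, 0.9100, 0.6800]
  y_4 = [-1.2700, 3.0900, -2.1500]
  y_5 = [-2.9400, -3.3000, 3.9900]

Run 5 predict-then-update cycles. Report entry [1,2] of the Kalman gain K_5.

K[1,2] = -0.1779

step 1: x^-=[0.1052, 1.0590, -0.7268]  P^-=[0.8721 -0.2567 0.0453; -0.2567 1.1639 -0.0940; 0.0453 -0.0940 0.5440]  S=[1.0511 0.3127 -0.0229; 0.3127 1.3243 -0.1587; -0.0229 -0.1587 0.7578]  K=[0.8317 -0.2208 -0.1467; -0.1959 0.8310 -0.1885; 0.1251 0.1103 0.7564]  nu=[-3.0679, -0.9612, 1.4317]  x^+=[-2.4442, 0.5913, -0.1336]  P^+=[0.1837 -0.1088 0.0172; -0.1088 0.2358 -0.0148; 0.0172 -0.0148 0.1001]
step 2: x^-=[-2.8065, 0.8381, -0.4181]  P^-=[0.5684 -0.1664 0.0551; -0.1664 0.4073 -0.0684; 0.0551 -0.0684 0.2281]  S=[0.7262 0.0996 0.0036; 0.0996 0.5866 -0.0732; 0.0036 -0.0732 0.3904]  K=[0.7544 -0.1407 -0.1273; -0.1695 0.5929 -0.1775; 0.1114 0.0697 0.6003]  nu=[5.0238, -2.5374, 2.6183]  x^+=[1.0071, -1.9827, 1.5364]  P^+=[0.1616 -0.0836 0.0176; -0.0836 0.1723 -0.0172; 0.0176 -0.0172 0.0796]
step 3: x^-=[1.3071, -2.1282, 1.7606]  P^-=[0.5238 -0.1228 0.0536; -0.1228 0.3459 -0.0617; 0.0536 -0.0617 0.2075]  S=[0.7008 0.1171 0.0007; 0.1171 0.5474 -0.0697; 0.0007 -0.0697 0.3670]  K=[0.7339 -0.1123 -0.1238; -0.1448 0.5492 -0.1784; 0.1104 0.0662 0.5793]  nu=[-3.1224, 2.2099, -1.2187]  x^+=[-1.0817, -0.2451, 0.8564]  P^+=[0.1552 -0.0750 0.0176; -0.0750 0.1594 -0.0170; 0.0176 -0.0170 0.0770]
step 4: x^-=[-1.2852, -0.1971, 0.7568]  P^-=[0.5107 -0.1100 0.0523; -0.1100 0.3326 -0.0595; 0.0523 -0.0595 0.2047]  S=[0.6934 0.1235 -0.0004; 0.1235 0.5408 -0.0687; -0.0004 -0.0687 0.3638]  K=[0.7270 -0.1041 -0.1235; -0.1363 0.5388 -0.1782; 0.1098 0.0664 0.5763]  nu=[-0.1093, 3.4297, -3.2290]  x^+=[-1.3229, 2.2412, -0.8884]  P^+=[0.1532 -0.0725 0.0175; -0.0725 0.1561 -0.0168; 0.0175 -0.0168 0.0766]
step 5: x^-=[-1.8332, 2.3411, -1.1686]  P^-=[0.5067 -0.1064 0.0516; -0.1064 0.3291 -0.0588; 0.0516 -0.0588 0.2042]  S=[0.6910 0.1254 -0.0008; 0.1254 0.5393 -0.0683; -0.0008 -0.0683 0.3633]  K=[0.7249 -0.1019 -0.1237; -0.1337 0.5361 -0.1779; 0.1096 0.0666 0.5759]  nu=[-1.5053, -4.8306, 5.2236]  x^+=[-3.0783, -0.9767, 1.3526]  P^+=[0.1525 -0.0718 0.0174; -0.0718 0.1552 -0.0167; 0.0174 -0.0167 0.0765]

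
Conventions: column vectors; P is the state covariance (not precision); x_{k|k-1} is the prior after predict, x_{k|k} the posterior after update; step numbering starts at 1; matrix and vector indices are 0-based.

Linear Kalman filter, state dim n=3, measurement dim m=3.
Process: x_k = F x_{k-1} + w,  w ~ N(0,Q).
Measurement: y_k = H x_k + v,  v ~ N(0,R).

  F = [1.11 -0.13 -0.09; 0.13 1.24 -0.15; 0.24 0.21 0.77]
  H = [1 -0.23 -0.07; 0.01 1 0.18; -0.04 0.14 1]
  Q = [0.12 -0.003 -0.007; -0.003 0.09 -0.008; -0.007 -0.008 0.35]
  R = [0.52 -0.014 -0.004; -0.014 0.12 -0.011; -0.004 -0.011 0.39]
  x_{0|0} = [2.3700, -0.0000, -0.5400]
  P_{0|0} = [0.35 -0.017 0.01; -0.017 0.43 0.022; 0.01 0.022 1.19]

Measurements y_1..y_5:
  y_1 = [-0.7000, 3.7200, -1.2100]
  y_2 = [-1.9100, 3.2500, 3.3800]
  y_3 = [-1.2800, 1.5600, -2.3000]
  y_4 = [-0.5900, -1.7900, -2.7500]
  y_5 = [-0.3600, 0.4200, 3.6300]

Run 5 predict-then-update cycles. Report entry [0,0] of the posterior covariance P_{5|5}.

P_post[0,0] = 0.2225

step 1: x^-=[2.6793, 0.3891, 0.1530]  P^-=[0.5716 -0.0327 -0.0057; -0.0327 0.7698 -0.0071; -0.0057 -0.0071 1.1038]  S=[1.1533 -0.2321 -0.1378; -0.2321 0.9224 0.2892; -0.1378 0.2892 1.5086]  K=[0.5232 0.0992 0.0068; -0.0204 0.8587 -0.0989; 0.0135 -0.0198 0.7362]  nu=[-3.2791, 3.2766, -1.3103]  x^+=[1.2796, 3.3992, -0.9206]  P^+=[0.2714 -0.0001 0.0103; -0.0001 0.1160 -0.0642; 0.0103 -0.0642 0.2967]
step 2: x^-=[1.0613, 4.5195, 0.3121]  P^-=[0.4552 0.0254 0.0578; 0.0254 0.3030 -0.0622; 0.0578 -0.0622 0.5297]  S=[0.9720 -0.0431 0.0076; -0.0431 0.4185 0.0620; 0.0076 0.0620 0.9040]  K=[0.4640 0.1393 0.0343; -0.0091 0.7075 -0.0714; 0.0315 -0.0011 0.5735]  nu=[-1.9100, -1.3363, 2.4776]  x^+=[0.0739, 3.4145, 1.6745]  P^+=[0.2415 0.0040 0.0191; 0.0040 0.0945 -0.0487; 0.0191 -0.0487 0.2311]
step 3: x^-=[-0.5126, 3.9924, 2.0241]  P^-=[0.4149 0.0262 0.0612; 0.0262 0.2633 -0.0450; 0.0612 -0.0450 0.4968]  S=[0.9291 -0.0345 0.0122; -0.0345 0.3840 0.0682; 0.0122 0.0682 0.8749]  K=[0.4401 0.1406 0.0381; -0.0076 0.6758 -0.0630; 0.0331 0.0217 0.5557]  nu=[0.2925, -2.7916, -4.9036]  x^+=[-0.9631, 2.4127, -0.7518]  P^+=[0.2292 0.0044 0.0201; 0.0044 0.0898 -0.0444; 0.0201 -0.0444 0.2234]
step 4: x^-=[-1.3151, 2.9793, -0.3034]  P^-=[0.3993 0.0251 0.0590; 0.0251 0.2542 -0.0415; 0.0590 -0.0415 0.4931]  S=[0.9141 -0.0345 0.0102; -0.0345 0.3760 0.0698; 0.0102 0.0698 0.8721]  K=[0.4309 0.1381 0.0373; -0.0075 0.6676 -0.0613; 0.0321 0.0274 0.5535]  nu=[1.3891, -4.7015, -2.9163]  x^+=[-1.4747, 0.0091, -2.0016]  P^+=[0.2243 0.0044 0.0197; 0.0044 0.0887 -0.0435; 0.0197 -0.0435 0.2223]
step 5: x^-=[-1.4580, 0.1198, -1.8933]  P^-=[0.3935 0.0245 0.0574; 0.0245 0.2519 -0.0410; 0.0574 -0.0410 0.4923]  S=[0.9086 -0.0349 0.0087; -0.0349 0.3738 0.0699; 0.0087 0.0699 0.8715]  K=[0.4274 0.1368 0.0365; -0.0075 0.6655 -0.0610; 0.0314 0.0284 0.5531]  nu=[0.9930, 0.6555, 5.4482]  x^+=[-0.7453, 0.2162, 1.1696]  P^+=[0.2225 0.0043 0.0193; 0.0043 0.0884 -0.0433; 0.0193 -0.0433 0.2221]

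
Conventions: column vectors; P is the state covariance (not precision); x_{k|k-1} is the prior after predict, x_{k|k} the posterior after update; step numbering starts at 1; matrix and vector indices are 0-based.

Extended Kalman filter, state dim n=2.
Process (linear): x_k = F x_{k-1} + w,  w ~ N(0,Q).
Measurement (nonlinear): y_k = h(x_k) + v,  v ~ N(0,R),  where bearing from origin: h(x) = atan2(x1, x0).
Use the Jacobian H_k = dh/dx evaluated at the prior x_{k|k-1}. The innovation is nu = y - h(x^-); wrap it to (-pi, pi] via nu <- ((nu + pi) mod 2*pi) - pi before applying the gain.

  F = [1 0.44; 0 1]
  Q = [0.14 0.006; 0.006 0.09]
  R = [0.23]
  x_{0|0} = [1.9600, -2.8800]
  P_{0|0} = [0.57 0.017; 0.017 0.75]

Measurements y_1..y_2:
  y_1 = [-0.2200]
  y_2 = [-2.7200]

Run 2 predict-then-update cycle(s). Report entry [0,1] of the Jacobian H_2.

H_jac[0,1] = 0.1200

step 1: x^-=[0.6928, -2.8800]  P^-=[0.8702 0.3530; 0.3530 0.8400]  H_jac=[0.3282 0.0790]  S=[0.3473]  K=[0.9027; 0.5246]  nu=[1.1147]  x^+=[1.6990, -2.2952]  P^+=[0.5872 0.1885; 0.1885 0.7444]
step 2: x^-=[0.6892, -2.2952]  P^-=[1.0372 0.5221; 0.5221 0.8344]  H_jac=[0.3997 0.1200]  S=[0.4578]  K=[1.0424; 0.6746]  nu=[-1.4409]  x^+=[-0.8129, -3.2672]  P^+=[0.5398 0.2002; 0.2002 0.6261]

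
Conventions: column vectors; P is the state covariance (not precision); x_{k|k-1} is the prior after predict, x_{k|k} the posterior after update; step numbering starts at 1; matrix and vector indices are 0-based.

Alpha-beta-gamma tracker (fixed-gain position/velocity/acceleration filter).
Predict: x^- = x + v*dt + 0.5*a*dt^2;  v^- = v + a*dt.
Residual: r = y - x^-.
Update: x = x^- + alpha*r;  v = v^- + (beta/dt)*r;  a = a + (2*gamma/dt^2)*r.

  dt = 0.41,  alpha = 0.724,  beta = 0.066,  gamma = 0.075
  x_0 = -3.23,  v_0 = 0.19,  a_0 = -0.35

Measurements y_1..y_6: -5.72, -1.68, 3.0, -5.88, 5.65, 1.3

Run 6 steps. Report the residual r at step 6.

resid = -3.5714

step 1: x_pred=-3.1815  r=-2.5385  x^+=-5.0194  v^+=-0.3621  a^+=-2.6152
step 2: x_pred=-5.3877  r=3.7077  x^+=-2.7033  v^+=-0.8375  a^+=0.6933
step 3: x_pred=-2.9884  r=5.9884  x^+=1.3472  v^+=0.4107  a^+=6.0369
step 4: x_pred=2.0230  r=-7.9030  x^+=-3.6988  v^+=1.6137  a^+=-1.0151
step 5: x_pred=-3.1225  r=8.7725  x^+=3.2288  v^+=2.6096  a^+=6.8128
step 6: x_pred=4.8714  r=-3.5714  x^+=2.2857  v^+=4.8280  a^+=3.6260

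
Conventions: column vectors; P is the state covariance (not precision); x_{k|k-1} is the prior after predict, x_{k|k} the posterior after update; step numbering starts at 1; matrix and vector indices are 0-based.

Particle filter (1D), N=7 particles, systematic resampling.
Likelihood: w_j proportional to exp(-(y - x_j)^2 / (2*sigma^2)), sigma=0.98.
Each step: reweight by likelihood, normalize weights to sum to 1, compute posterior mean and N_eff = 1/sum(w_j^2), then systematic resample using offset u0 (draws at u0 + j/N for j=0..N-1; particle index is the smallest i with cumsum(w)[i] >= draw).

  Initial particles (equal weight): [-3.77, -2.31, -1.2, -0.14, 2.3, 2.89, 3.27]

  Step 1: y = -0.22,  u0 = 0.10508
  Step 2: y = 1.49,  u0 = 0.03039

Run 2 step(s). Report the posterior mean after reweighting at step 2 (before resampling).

post_mean = -0.2085

step 1: w=[0.0008, 0.0587, 0.3461, 0.5687, 0.0209, 0.0037, 0.0010]  mean=-0.5715  Neff=2.2364  idx=[2, 2, 2, 3, 3, 3, 3]
step 2: w=[0.0216, 0.0216, 0.0216, 0.2338, 0.2338, 0.2338, 0.2338]  mean=-0.2085  Neff=4.5432  idx=[1, 3, 4, 4, 5, 5, 6]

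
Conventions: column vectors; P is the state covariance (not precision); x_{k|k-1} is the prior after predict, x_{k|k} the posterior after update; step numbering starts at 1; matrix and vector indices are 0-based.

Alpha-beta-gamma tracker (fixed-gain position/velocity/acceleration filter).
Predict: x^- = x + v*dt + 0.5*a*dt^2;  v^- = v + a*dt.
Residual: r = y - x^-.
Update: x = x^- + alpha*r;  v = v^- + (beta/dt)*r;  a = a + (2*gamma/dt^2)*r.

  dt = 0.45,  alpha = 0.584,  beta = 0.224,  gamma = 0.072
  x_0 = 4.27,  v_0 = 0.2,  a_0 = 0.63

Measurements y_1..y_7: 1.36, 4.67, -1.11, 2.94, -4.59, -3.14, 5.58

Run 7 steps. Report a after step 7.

a_post = 6.0789

step 1: x_pred=4.4238  r=-3.0638  x^+=2.6345  v^+=-1.0416  a^+=-1.5487
step 2: x_pred=2.0090  r=2.6610  x^+=3.5630  v^+=-0.4139  a^+=0.3436
step 3: x_pred=3.4116  r=-4.5216  x^+=0.7710  v^+=-2.5100  a^+=-2.8718
step 4: x_pred=-0.6493  r=3.5893  x^+=1.4468  v^+=-2.0157  a^+=-0.3194
step 5: x_pred=0.5075  r=-5.0975  x^+=-2.4695  v^+=-4.6968  a^+=-3.9442
step 6: x_pred=-4.9824  r=1.8424  x^+=-3.9064  v^+=-5.5546  a^+=-2.6341
step 7: x_pred=-6.6727  r=12.2527  x^+=0.4829  v^+=-0.6408  a^+=6.0789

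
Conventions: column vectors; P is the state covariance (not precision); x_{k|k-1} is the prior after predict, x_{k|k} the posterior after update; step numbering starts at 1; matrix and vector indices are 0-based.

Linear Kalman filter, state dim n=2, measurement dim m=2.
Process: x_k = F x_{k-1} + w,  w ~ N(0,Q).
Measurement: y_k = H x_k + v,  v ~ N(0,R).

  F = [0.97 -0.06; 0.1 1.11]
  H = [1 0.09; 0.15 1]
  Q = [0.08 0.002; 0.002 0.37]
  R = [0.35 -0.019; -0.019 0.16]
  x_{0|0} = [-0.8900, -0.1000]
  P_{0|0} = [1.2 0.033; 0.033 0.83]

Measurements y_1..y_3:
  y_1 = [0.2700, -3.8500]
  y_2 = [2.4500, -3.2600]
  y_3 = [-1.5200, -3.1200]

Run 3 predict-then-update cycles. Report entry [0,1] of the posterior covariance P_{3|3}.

P_post[0,1] = -0.0318

step 1: x^-=[-0.8573, -0.2000]  P^-=[1.2082 0.0985; 0.0985 1.4120]  S=[1.5874 0.3891; 0.3891 1.6287]  K=[0.7697 -0.0122; -0.0772 0.8944]  nu=[1.1453, -3.5214]  x^+=[0.0671, -3.4381]  P^+=[0.2748 -0.0578; -0.0578 0.1532]
step 2: x^-=[0.2713, -3.8095]  P^-=[0.3459 -0.0434; -0.0434 0.5487]  S=[0.6925 0.0383; 0.0383 0.7035]  K=[0.4946 -0.0149; -0.0341 0.7726]  nu=[2.5215, 0.5088]  x^+=[1.5110, -3.5023]  P^+=[0.1768 -0.0383; -0.0383 0.1300]
step 3: x^-=[1.6758, -3.7365]  P^-=[0.2513 -0.0305; -0.0305 0.5235]  S=[0.6001 0.0349; 0.0349 0.6800]  K=[0.4149 -0.0107; -0.0168 0.7640]  nu=[-2.8595, 0.3651]  x^+=[0.4855, -3.4096]  P^+=[0.1483 -0.0318; -0.0318 0.1273]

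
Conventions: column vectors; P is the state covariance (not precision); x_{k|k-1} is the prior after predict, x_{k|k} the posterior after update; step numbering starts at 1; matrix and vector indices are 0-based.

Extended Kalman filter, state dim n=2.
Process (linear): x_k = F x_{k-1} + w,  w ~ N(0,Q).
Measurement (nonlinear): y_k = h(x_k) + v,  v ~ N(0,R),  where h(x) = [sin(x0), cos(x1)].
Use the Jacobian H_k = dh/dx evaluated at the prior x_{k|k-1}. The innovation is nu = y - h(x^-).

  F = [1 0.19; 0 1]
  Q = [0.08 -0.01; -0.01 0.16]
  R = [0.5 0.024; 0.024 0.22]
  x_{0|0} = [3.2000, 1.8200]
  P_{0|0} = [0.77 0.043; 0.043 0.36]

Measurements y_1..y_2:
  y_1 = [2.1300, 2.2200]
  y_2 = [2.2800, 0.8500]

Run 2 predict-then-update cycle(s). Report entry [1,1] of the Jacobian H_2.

H_jac[1,1] = -0.0446

step 1: x^-=[3.5458, 1.8200]  P^-=[0.8793 0.1014; 0.1014 0.5200]  H_jac=[-0.9194 0.0000; 0.0000 -0.9691]  S=[1.2433 0.1143; 0.1143 0.7084]  K=[-0.6471 -0.0343; -0.0097 -0.7098]  nu=[2.5233, 2.4666]  x^+=[1.8285, 0.0446]  P^+=[0.3528 0.0238; 0.0238 0.1614]
step 2: x^-=[1.8369, 0.0446]  P^-=[0.4477 0.0445; 0.0445 0.3214]  H_jac=[-0.2630 0.0000; 0.0000 -0.0446]  S=[0.5310 0.0245; 0.0245 0.2206]  K=[-0.2225 0.0157; -0.0191 -0.0628]  nu=[1.3152, -0.1490]  x^+=[1.5420, 0.0288]  P^+=[0.4215 0.0421; 0.0421 0.3203]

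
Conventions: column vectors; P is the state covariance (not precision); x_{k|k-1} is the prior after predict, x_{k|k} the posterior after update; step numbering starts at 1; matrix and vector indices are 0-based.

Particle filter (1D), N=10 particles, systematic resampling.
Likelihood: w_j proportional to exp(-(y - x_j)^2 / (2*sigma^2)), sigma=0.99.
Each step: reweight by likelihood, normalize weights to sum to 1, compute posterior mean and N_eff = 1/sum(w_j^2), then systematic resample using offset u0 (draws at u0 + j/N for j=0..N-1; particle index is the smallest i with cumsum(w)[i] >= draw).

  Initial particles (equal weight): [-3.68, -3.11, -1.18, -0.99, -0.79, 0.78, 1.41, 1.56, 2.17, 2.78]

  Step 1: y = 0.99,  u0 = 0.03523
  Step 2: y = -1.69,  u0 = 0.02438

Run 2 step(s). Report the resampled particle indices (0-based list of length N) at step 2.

step 1: w=[0.0000, 0.0000, 0.0235, 0.0352, 0.0516, 0.2540, 0.2374, 0.2201, 0.1277, 0.0507]  mean=1.1904  Neff=5.1927  idx=[3, 5, 5, 5, 6, 6, 7, 7, 8, 8]
step 2: w=[0.8309, 0.0475, 0.0475, 0.0475, 0.0079, 0.0079, 0.0049, 0.0049, 0.0005, 0.0005]  mean=-0.6717  Neff=1.4340  idx=[0, 0, 0, 0, 0, 0, 0, 0, 0, 2]

resampled_idx = [0, 0, 0, 0, 0, 0, 0, 0, 0, 2]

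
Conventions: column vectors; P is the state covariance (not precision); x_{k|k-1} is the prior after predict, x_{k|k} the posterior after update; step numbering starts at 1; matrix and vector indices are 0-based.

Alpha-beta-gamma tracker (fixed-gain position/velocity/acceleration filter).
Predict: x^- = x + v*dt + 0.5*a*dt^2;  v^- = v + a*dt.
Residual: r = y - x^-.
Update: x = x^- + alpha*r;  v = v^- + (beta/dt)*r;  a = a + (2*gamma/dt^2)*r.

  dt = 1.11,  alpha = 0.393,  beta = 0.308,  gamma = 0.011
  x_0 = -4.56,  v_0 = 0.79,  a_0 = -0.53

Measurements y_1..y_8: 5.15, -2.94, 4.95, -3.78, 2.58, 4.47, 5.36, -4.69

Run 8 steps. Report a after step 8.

step 1: x_pred=-4.0096  r=9.1596  x^+=-0.4099  v^+=2.7433  a^+=-0.3664
step 2: x_pred=2.4094  r=-5.3494  x^+=0.3071  v^+=0.8522  a^+=-0.4620
step 3: x_pred=0.9684  r=3.9816  x^+=2.5332  v^+=1.4442  a^+=-0.3909
step 4: x_pred=3.8954  r=-7.6754  x^+=0.8790  v^+=-1.1194  a^+=-0.5279
step 5: x_pred=-0.6888  r=3.2688  x^+=0.5958  v^+=-0.7984  a^+=-0.4696
step 6: x_pred=-0.5797  r=5.0497  x^+=1.4049  v^+=0.0816  a^+=-0.3794
step 7: x_pred=1.2617  r=4.0983  x^+=2.8723  v^+=0.7976  a^+=-0.3062
step 8: x_pred=3.5690  r=-8.2590  x^+=0.3232  v^+=-1.8340  a^+=-0.4537

a_post = -0.4537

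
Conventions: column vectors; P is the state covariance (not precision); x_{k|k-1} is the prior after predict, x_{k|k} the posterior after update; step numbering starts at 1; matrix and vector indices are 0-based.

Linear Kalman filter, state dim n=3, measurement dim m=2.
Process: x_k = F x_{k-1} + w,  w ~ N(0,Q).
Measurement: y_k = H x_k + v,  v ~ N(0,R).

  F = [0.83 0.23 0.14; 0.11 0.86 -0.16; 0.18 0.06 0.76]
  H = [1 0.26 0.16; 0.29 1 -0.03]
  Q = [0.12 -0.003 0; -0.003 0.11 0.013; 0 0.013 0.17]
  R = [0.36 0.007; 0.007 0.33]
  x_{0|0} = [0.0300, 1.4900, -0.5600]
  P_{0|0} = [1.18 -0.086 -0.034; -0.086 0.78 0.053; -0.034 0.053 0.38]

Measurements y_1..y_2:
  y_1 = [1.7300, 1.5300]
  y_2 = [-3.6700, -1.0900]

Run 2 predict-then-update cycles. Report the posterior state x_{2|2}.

x_post = [-1.1332, 0.0996, -0.7127]

step 1: x^-=[0.2892, 1.3743, -0.3308]  P^-=[0.9443 0.1954 0.2071; 0.1954 0.6812 0.0488; 0.2071 0.0488 0.4242]  S=[1.5331 0.6768; 0.6768 1.1978]  K=[0.6662 0.0101; -0.0311 0.6324; 0.2028 -0.0343]  nu=[1.1364, 0.0619]  x^+=[1.0469, 1.3781, -0.1025]  P^+=[0.2546 -0.0654 0.0145; -0.0654 0.2274 -0.0030; 0.0145 -0.0030 0.3692]
step 2: x^-=[1.1716, 1.3167, 0.1932]  P^-=[0.2929 0.0066 0.0834; 0.0066 0.2786 -0.0268; 0.0834 -0.0268 0.3946]  S=[0.7097 0.1669; 0.1669 0.6376]  K=[0.4273 0.0278; 0.0017 0.4408; 0.2153 -0.0791]  nu=[-5.2148, -2.7406]  x^+=[-1.1332, 0.0996, -0.7127]  P^+=[0.1588 -0.0331 0.0242; -0.0331 0.1545 -0.0207; 0.0242 -0.0207 0.3634]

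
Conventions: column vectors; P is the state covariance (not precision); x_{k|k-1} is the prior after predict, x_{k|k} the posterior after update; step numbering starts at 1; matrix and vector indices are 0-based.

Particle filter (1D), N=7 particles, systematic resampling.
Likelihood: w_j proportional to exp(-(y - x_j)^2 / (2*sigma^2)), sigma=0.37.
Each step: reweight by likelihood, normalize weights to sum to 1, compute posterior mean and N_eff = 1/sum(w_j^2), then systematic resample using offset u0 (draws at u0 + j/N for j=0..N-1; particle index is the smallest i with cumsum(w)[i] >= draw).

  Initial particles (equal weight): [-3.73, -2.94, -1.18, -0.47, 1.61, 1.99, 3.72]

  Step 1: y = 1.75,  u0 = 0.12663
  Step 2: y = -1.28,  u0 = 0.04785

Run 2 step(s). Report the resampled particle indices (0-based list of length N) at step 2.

step 1: w=[0.0000, 0.0000, 0.0000, 0.0000, 0.5346, 0.4654, 0.0000]  mean=1.7868  Neff=1.9904  idx=[4, 4, 4, 5, 5, 5, 5]
step 2: w=[0.3332, 0.3332, 0.3332, 0.0001, 0.0001, 0.0001, 0.0001]  mean=1.6101  Neff=3.0015  idx=[0, 0, 1, 1, 1, 2, 2]

resampled_idx = [0, 0, 1, 1, 1, 2, 2]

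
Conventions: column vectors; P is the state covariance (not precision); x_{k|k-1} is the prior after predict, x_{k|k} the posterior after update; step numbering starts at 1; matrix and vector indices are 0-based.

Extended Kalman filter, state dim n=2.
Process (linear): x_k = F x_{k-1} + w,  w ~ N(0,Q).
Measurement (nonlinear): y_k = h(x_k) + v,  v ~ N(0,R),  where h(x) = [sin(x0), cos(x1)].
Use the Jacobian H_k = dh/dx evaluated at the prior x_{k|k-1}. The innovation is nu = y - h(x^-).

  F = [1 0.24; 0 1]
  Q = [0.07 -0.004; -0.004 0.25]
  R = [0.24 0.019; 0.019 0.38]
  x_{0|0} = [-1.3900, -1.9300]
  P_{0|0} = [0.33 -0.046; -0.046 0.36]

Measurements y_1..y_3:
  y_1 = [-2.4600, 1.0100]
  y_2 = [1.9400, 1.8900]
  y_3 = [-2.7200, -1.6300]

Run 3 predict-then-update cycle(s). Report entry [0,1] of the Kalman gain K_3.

K[0,1] = -0.0067

step 1: x^-=[-1.8532, -1.9300]  P^-=[0.3987 0.0364; 0.0364 0.6100]  H_jac=[-0.2787 0.0000; 0.0000 0.9362]  S=[0.2710 0.0095; 0.0095 0.9146]  K=[-0.4115 0.0415; -0.0594 0.6250]  nu=[-1.4996, 1.3615]  x^+=[-1.1796, -0.9900]  P^+=[0.3515 0.0085; 0.0085 0.2525]
step 2: x^-=[-1.4172, -0.9900]  P^-=[0.4402 0.0651; 0.0651 0.5025]  H_jac=[0.1530 0.0000; 0.0000 0.8360]  S=[0.2503 0.0273; 0.0273 0.7312]  K=[0.2619 0.0646; -0.0230 0.5754]  nu=[2.9282, 1.3413]  x^+=[-0.5636, -0.2857]  P^+=[0.4190 0.0353; 0.0353 0.2610]
step 3: x^-=[-0.6321, -0.2857]  P^-=[0.5210 0.0940; 0.0940 0.5110]  H_jac=[0.8068 0.0000; 0.0000 0.2818]  S=[0.5791 0.0404; 0.0404 0.4206]  K=[0.7263 -0.0067; 0.1078 0.3321]  nu=[-2.1291, -2.5895]  x^+=[-2.1611, -1.3750]  P^+=[0.2159 0.0399; 0.0399 0.4550]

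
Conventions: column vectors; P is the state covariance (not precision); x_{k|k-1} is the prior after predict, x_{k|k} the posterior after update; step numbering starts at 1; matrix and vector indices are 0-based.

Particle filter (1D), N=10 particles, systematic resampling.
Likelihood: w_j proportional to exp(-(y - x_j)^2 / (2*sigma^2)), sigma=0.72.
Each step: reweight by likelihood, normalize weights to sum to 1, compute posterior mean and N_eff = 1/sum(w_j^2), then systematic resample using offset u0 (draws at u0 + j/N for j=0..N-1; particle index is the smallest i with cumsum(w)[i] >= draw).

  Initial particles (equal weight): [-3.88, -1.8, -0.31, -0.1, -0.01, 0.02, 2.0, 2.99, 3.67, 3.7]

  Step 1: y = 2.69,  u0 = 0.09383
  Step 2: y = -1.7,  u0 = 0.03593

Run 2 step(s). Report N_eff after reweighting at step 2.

step 1: w=[0.0000, 0.0000, 0.0001, 0.0002, 0.0004, 0.0004, 0.2722, 0.3950, 0.1706, 0.1611]  mean=2.9475  Neff=3.5068  idx=[6, 6, 7, 7, 7, 7, 8, 8, 9, 9]
step 2: w=[0.4997, 0.4997, 0.0002, 0.0002, 0.0002, 0.0002, 0.0000, 0.0000, 0.0000, 0.0000]  mean=2.0007  Neff=2.0027  idx=[0, 0, 0, 0, 0, 1, 1, 1, 1, 1]

N_eff = 2.0027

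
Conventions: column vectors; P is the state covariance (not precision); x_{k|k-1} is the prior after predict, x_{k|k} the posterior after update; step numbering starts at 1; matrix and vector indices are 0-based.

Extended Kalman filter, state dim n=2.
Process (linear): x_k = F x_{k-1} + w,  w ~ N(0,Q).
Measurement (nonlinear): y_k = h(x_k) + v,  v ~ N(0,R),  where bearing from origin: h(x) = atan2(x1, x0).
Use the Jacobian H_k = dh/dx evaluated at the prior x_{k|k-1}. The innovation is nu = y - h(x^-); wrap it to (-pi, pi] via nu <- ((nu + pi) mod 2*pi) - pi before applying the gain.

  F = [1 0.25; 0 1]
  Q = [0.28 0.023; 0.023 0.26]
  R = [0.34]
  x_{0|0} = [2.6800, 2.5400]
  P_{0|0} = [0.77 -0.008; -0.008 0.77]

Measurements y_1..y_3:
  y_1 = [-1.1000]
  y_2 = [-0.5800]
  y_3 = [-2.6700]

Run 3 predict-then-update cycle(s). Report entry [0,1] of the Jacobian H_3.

H_jac[0,1] = 0.1985

step 1: x^-=[3.3150, 2.5400]  P^-=[1.0941 0.2075; 0.2075 1.0300]  H_jac=[-0.1456 0.1901]  S=[0.3889]  K=[-0.3083; 0.4257]  nu=[-1.7538]  x^+=[3.8557, 1.7935]  P^+=[1.0572 0.2585; 0.2585 0.9595]
step 2: x^-=[4.3040, 1.7935]  P^-=[1.5264 0.5214; 0.5214 1.2195]  H_jac=[-0.0825 0.1980]  S=[0.3812]  K=[-0.0595; 0.5206]  nu=[-0.9748]  x^+=[4.3621, 1.2860]  P^+=[1.5250 0.5332; 0.5332 1.1162]
step 3: x^-=[4.6836, 1.2860]  P^-=[2.1414 0.8353; 0.8353 1.3762]  H_jac=[-0.0545 0.1985]  S=[0.3825]  K=[0.1284; 0.5953]  nu=[-2.9380]  x^+=[4.3065, -0.4628]  P^+=[2.1351 0.8061; 0.8061 1.2407]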